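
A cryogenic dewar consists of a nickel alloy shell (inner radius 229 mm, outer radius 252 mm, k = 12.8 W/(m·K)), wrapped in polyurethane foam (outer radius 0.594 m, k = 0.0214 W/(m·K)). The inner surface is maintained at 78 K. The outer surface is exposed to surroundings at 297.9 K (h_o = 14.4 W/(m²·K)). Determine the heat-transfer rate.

Q = 25.8 W

Resistance network (inner→outer):
  R_nickel alloy = (1/0.229 − 1/0.252)/(4πk) = 0.3986/(4π·12.8) = 0.002478 K/W
  R_polyurethane foam = (1/0.252 − 1/0.594)/(4πk) = 2.285/(4π·0.0214) = 8.496 K/W
  R_conv,out = 1/(4πr²h) = 1/(4π·0.594²·14.4) = 0.01566 K/W
ΣR = 0.002478 + 8.496 + 0.01566 = 8.514 K/W
Q = ΔT/ΣR = (78 K − 297.9 K)/8.514 = -25.8 W
(Negative Q ⇒ heat flows inward; heat gain = 25.8 W.)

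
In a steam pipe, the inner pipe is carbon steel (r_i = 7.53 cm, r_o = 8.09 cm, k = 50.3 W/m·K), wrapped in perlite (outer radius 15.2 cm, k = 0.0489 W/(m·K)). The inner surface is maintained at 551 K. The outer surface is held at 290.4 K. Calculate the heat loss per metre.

Q' = 127 W/m

Treat each layer as a resistance in series:
  R'_carbon steel = ln(0.0809/0.0753)/(2πk) = 0.07173/(2π·50.3) = 2.270×10^-4 m·K/W
  R'_perlite = ln(0.152/0.0809)/(2πk) = 0.6307/(2π·0.0489) = 2.053 m·K/W
ΣR = 2.270×10^-4 + 2.053 = 2.053 m·K/W
Q' = ΔT/ΣR = (551 K − 290.4 K)/2.053 = 127 W/m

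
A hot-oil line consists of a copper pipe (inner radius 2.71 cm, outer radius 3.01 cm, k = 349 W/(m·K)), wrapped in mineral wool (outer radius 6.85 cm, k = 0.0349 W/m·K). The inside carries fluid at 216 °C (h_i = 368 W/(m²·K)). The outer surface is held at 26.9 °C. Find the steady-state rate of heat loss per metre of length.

Resistance network (inner→outer):
  R'_conv,in = 1/(2πr h) = 1/(2π·0.0271·368) = 0.01596 m·K/W
  R'_copper = ln(0.0301/0.0271)/(2πk) = 0.1050/(2π·349) = 4.788×10^-5 m·K/W
  R'_mineral wool = ln(0.0685/0.0301)/(2πk) = 0.8223/(2π·0.0349) = 3.750 m·K/W
ΣR = 0.01596 + 4.788×10^-5 + 3.750 = 3.766 m·K/W
Q' = ΔT/ΣR = (216 °C − 26.9 °C)/3.766 = 50.2 W/m

Q' = 50.2 W/m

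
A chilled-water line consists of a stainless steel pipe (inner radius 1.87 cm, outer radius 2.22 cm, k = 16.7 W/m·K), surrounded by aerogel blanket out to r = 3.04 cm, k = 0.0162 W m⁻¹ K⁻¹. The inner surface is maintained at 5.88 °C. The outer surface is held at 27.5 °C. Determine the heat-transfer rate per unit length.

Treat each layer as a resistance in series:
  R'_stainless steel = ln(0.0222/0.0187)/(2πk) = 0.1716/(2π·16.7) = 0.001635 m·K/W
  R'_aerogel blanket = ln(0.0304/0.0222)/(2πk) = 0.3144/(2π·0.0162) = 3.088 m·K/W
ΣR = 0.001635 + 3.088 = 3.090 m·K/W
Q' = ΔT/ΣR = (5.88 °C − 27.5 °C)/3.090 = -7.00 W/m
(Negative Q' ⇒ heat flows inward; heat gain = 7.00 W/m.)

Q' = 7.00 W/m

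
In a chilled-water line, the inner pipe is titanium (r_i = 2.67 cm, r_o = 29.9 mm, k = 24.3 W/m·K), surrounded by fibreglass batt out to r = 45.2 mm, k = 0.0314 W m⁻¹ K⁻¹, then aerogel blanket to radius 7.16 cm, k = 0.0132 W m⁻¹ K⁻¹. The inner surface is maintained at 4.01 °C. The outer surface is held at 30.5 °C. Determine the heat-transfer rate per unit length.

Resistance network (inner→outer):
  R'_titanium = ln(0.0299/0.0267)/(2πk) = 0.1132/(2π·24.3) = 7.414×10^-4 m·K/W
  R'_fibreglass batt = ln(0.0452/0.0299)/(2πk) = 0.4132/(2π·0.0314) = 2.095 m·K/W
  R'_aerogel blanket = ln(0.0716/0.0452)/(2πk) = 0.4600/(2π·0.0132) = 5.546 m·K/W
ΣR = 7.414×10^-4 + 2.095 + 5.546 = 7.642 m·K/W
Q' = ΔT/ΣR = (4.01 °C − 30.5 °C)/7.642 = -3.47 W/m
(Negative Q' ⇒ heat flows inward; heat gain = 3.47 W/m.)

Q' = 3.47 W/m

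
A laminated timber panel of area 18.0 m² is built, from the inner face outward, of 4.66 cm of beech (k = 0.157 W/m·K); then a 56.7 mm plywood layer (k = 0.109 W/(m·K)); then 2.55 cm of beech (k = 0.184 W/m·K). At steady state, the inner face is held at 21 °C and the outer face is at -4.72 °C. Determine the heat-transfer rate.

Q = 484 W

Resistance network (inner→outer):
  R_beech = L/(kA) = 0.0466/(0.157·18.0) = 0.01649 K/W
  R_plywood = L/(kA) = 0.0567/(0.109·18.0) = 0.02890 K/W
  R_beech = L/(kA) = 0.0255/(0.184·18.0) = 0.007699 K/W
ΣR = 0.01649 + 0.02890 + 0.007699 = 0.05309 K/W
Q = ΔT/ΣR = (21 °C − -4.72 °C)/0.05309 = 484 W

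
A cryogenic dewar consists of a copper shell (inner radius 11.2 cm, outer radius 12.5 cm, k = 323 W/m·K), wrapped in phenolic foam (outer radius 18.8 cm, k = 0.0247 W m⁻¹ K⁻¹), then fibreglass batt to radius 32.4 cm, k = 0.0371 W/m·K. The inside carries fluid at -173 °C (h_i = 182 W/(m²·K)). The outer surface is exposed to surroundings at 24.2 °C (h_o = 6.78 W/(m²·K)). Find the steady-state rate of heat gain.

Series thermal resistances, inner to outer:
  R_conv,in = 1/(4πr²h) = 1/(4π·0.112²·182) = 0.03486 K/W
  R_copper = (1/0.112 − 1/0.125)/(4πk) = 0.9286/(4π·323) = 2.288×10^-4 K/W
  R_phenolic foam = (1/0.125 − 1/0.188)/(4πk) = 2.681/(4π·0.0247) = 8.637 K/W
  R_fibreglass batt = (1/0.188 − 1/0.324)/(4πk) = 2.233/(4π·0.0371) = 4.789 K/W
  R_conv,out = 1/(4πr²h) = 1/(4π·0.324²·6.78) = 0.1118 K/W
ΣR = 0.03486 + 2.288×10^-4 + 8.637 + 4.789 + 0.1118 = 13.57 K/W
Q = ΔT/ΣR = (-173 °C − 24.2 °C)/13.57 = -14.5 W
(Negative Q ⇒ heat flows inward; heat gain = 14.5 W.)

Q = 14.5 W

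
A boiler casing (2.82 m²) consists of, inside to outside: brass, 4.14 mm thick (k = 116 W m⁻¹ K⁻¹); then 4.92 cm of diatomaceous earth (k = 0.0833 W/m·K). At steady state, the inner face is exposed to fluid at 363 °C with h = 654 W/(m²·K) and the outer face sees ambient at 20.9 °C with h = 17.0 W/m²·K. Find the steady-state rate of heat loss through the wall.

Q = 1480 W

Resistance network (inner→outer):
  R_conv,in = 1/(hA) = 1/(654·2.82) = 5.422×10^-4 K/W
  R_brass = L/(kA) = 0.00414/(116·2.82) = 1.266×10^-5 K/W
  R_diatomaceous earth = L/(kA) = 0.0492/(0.0833·2.82) = 0.2094 K/W
  R_conv,out = 1/(hA) = 1/(17.0·2.82) = 0.02086 K/W
ΣR = 5.422×10^-4 + 1.266×10^-5 + 0.2094 + 0.02086 = 0.2308 K/W
Q = ΔT/ΣR = (363 °C − 20.9 °C)/0.2308 = 1480 W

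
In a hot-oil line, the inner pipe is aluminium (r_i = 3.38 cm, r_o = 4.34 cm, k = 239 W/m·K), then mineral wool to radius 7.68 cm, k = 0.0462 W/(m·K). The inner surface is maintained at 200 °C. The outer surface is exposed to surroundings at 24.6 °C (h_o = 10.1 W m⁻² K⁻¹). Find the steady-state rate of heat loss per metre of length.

Resistance network (inner→outer):
  R'_aluminium = ln(0.0434/0.0338)/(2πk) = 0.2500/(2π·239) = 1.665×10^-4 m·K/W
  R'_mineral wool = ln(0.0768/0.0434)/(2πk) = 0.5707/(2π·0.0462) = 1.966 m·K/W
  R'_conv,out = 1/(2πr h) = 1/(2π·0.0768·10.1) = 0.2052 m·K/W
ΣR = 1.665×10^-4 + 1.966 + 0.2052 = 2.171 m·K/W
Q' = ΔT/ΣR = (200 °C − 24.6 °C)/2.171 = 80.8 W/m

Q' = 80.8 W/m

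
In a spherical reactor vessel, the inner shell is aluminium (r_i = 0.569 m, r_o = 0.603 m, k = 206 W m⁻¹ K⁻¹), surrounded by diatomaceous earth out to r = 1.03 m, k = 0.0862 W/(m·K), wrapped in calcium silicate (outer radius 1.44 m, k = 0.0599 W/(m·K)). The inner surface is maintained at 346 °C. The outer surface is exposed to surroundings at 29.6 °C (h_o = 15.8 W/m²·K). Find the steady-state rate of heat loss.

Series thermal resistances, inner to outer:
  R_aluminium = (1/0.569 − 1/0.603)/(4πk) = 0.09909/(4π·206) = 3.828×10^-5 K/W
  R_diatomaceous earth = (1/0.603 − 1/1.03)/(4πk) = 0.6875/(4π·0.0862) = 0.6347 K/W
  R_calcium silicate = (1/1.03 − 1/1.44)/(4πk) = 0.2764/(4π·0.0599) = 0.3672 K/W
  R_conv,out = 1/(4πr²h) = 1/(4π·1.44²·15.8) = 0.002429 K/W
ΣR = 3.828×10^-5 + 0.6347 + 0.3672 + 0.002429 = 1.004 K/W
Q = ΔT/ΣR = (346 °C − 29.6 °C)/1.004 = 315 W

Q = 315 W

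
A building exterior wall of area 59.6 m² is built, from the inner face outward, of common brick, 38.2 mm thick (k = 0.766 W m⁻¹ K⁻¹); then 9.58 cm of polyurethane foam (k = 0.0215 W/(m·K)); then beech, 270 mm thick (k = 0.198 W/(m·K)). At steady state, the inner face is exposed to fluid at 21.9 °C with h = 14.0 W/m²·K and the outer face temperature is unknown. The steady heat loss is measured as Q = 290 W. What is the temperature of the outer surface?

Series resistances:
  R_conv,in = 1/(hA) = 1/(14.0·59.6) = 0.001198 K/W
  R_common brick = L/(kA) = 0.0382/(0.766·59.6) = 8.367×10^-4 K/W
  R_polyurethane foam = L/(kA) = 0.0958/(0.0215·59.6) = 0.07476 K/W
  R_beech = L/(kA) = 0.270/(0.198·59.6) = 0.02288 K/W
ΣR = 0.09968 K/W
ΔT = Q·ΣR = 290 × 0.09968 = 28.91 K
Heat flows outward, so T_out = T_in − ΔT = 21.9 − 28.91 = -7.01 °C

T_out = -7.01 °C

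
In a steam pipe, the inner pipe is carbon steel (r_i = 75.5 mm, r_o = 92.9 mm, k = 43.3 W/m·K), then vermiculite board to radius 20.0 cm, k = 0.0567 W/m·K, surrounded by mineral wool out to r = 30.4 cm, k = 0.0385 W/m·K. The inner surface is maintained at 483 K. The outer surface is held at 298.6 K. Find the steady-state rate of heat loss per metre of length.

Q' = 47.5 W/m

Resistance network (inner→outer):
  R'_carbon steel = ln(0.0929/0.0755)/(2πk) = 0.2074/(2π·43.3) = 7.623×10^-4 m·K/W
  R'_vermiculite board = ln(0.200/0.0929)/(2πk) = 0.7668/(2π·0.0567) = 2.152 m·K/W
  R'_mineral wool = ln(0.304/0.200)/(2πk) = 0.4187/(2π·0.0385) = 1.731 m·K/W
ΣR = 7.623×10^-4 + 2.152 + 1.731 = 3.884 m·K/W
Q' = ΔT/ΣR = (483 K − 298.6 K)/3.884 = 47.5 W/m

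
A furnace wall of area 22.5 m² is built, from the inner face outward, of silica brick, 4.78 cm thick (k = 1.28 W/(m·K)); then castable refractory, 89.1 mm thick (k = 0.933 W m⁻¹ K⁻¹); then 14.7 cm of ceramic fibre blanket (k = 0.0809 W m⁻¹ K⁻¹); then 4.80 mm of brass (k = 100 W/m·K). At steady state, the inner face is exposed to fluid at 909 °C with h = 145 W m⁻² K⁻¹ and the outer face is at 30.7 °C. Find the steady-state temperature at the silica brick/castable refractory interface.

Treat each layer as a resistance in series:
  R_conv,in = 1/(hA) = 1/(145·22.5) = 3.065×10^-4 K/W
  R_silica brick = L/(kA) = 0.0478/(1.28·22.5) = 0.001660 K/W
  R_castable refractory = L/(kA) = 0.0891/(0.933·22.5) = 0.004244 K/W
  R_ceramic fibre blanket = L/(kA) = 0.147/(0.0809·22.5) = 0.08076 K/W
  R_brass = L/(kA) = 0.00480/(100·22.5) = 2.133×10^-6 K/W
ΣR = 3.065×10^-4 + 0.001660 + 0.004244 + 0.08076 + 2.133×10^-6 = 0.08697 K/W
Q = ΔT/ΣR = (909 °C − 30.7 °C)/0.08697 = 10100 W
From the inner boundary to the silica brick/castable refractory interface, ΣR_partial = 0.001966 K/W.
T_interface = T_in − Q·ΣR_partial = 909 °C − (10100)(0.001966) = 889 °C

T = 889 °C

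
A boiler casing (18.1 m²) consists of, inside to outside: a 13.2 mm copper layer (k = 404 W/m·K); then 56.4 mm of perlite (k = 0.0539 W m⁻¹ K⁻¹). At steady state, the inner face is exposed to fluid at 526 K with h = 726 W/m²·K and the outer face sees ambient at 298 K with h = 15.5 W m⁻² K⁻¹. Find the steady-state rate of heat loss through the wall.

Q = 3710 W

Resistance network (inner→outer):
  R_conv,in = 1/(hA) = 1/(726·18.1) = 7.610×10^-5 K/W
  R_copper = L/(kA) = 0.0132/(404·18.1) = 1.805×10^-6 K/W
  R_perlite = L/(kA) = 0.0564/(0.0539·18.1) = 0.05781 K/W
  R_conv,out = 1/(hA) = 1/(15.5·18.1) = 0.003564 K/W
ΣR = 7.610×10^-5 + 1.805×10^-6 + 0.05781 + 0.003564 = 0.06145 K/W
Q = ΔT/ΣR = (526 K − 298 K)/0.06145 = 3710 W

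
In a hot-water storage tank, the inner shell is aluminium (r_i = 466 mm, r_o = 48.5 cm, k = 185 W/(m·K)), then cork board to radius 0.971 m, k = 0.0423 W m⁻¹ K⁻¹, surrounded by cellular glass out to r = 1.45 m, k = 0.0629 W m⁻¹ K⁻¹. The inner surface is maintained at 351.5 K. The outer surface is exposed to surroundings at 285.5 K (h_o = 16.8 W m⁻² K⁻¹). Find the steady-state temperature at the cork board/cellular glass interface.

Resistance network (inner→outer):
  R_aluminium = (1/0.466 − 1/0.485)/(4πk) = 0.08407/(4π·185) = 3.616×10^-5 K/W
  R_cork board = (1/0.485 − 1/0.971)/(4πk) = 1.032/(4π·0.0423) = 1.941 K/W
  R_cellular glass = (1/0.971 − 1/1.45)/(4πk) = 0.3402/(4π·0.0629) = 0.4304 K/W
  R_conv,out = 1/(4πr²h) = 1/(4π·1.45²·16.8) = 0.002253 K/W
ΣR = 3.616×10^-5 + 1.941 + 0.4304 + 0.002253 = 2.374 K/W
Q = ΔT/ΣR = (351.5 K − 285.5 K)/2.374 = 27.80 W
From the inner boundary to the cork board/cellular glass interface, ΣR_partial = 1.941 K/W.
T_interface = T_in − Q·ΣR_partial = 351.5 K − (27.80)(1.941) = 297.5 K

T = 297.5 K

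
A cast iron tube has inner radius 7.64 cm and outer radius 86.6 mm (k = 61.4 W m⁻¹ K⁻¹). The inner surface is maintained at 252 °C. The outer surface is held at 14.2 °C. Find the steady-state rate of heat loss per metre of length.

Q' = 732 kW/m

Q' = 2πk·ΔT/ln(r₂/r₁) = 2π × 61.4 × 237.8 / ln(0.0866/0.0764) = 7.32×10^5 W/m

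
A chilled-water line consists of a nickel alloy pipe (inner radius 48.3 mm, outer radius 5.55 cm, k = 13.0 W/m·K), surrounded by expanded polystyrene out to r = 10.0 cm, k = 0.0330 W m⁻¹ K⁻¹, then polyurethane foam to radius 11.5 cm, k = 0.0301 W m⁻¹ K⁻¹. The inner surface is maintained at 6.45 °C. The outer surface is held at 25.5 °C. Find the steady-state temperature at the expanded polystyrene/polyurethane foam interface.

Resistance network (inner→outer):
  R'_nickel alloy = ln(0.0555/0.0483)/(2πk) = 0.1390/(2π·13.0) = 0.001701 m·K/W
  R'_expanded polystyrene = ln(0.100/0.0555)/(2πk) = 0.5888/(2π·0.0330) = 2.840 m·K/W
  R'_polyurethane foam = ln(0.115/0.100)/(2πk) = 0.1398/(2π·0.0301) = 0.7390 m·K/W
ΣR = 0.001701 + 2.840 + 0.7390 = 3.581 m·K/W
Q' = ΔT/ΣR = (6.45 °C − 25.5 °C)/3.581 = -5.320 W/m
From the inner boundary to the expanded polystyrene/polyurethane foam interface, ΣR_partial = 2.842 m·K/W.
T_interface = T_in − Q'·ΣR_partial = 6.45 °C − (-5.320)(2.842) = 21.6 °C

T = 21.6 °C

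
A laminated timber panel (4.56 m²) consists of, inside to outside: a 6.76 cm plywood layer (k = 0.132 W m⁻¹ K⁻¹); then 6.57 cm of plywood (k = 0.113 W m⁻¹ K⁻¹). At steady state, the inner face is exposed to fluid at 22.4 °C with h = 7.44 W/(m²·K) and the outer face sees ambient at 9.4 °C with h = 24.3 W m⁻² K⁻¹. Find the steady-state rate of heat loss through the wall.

Treat each layer as a resistance in series:
  R_conv,in = 1/(hA) = 1/(7.44·4.56) = 0.02948 K/W
  R_plywood = L/(kA) = 0.0676/(0.132·4.56) = 0.1123 K/W
  R_plywood = L/(kA) = 0.0657/(0.113·4.56) = 0.1275 K/W
  R_conv,out = 1/(hA) = 1/(24.3·4.56) = 0.009025 K/W
ΣR = 0.02948 + 0.1123 + 0.1275 + 0.009025 = 0.2783 K/W
Q = ΔT/ΣR = (22.4 °C − 9.4 °C)/0.2783 = 46.7 W

Q = 46.7 W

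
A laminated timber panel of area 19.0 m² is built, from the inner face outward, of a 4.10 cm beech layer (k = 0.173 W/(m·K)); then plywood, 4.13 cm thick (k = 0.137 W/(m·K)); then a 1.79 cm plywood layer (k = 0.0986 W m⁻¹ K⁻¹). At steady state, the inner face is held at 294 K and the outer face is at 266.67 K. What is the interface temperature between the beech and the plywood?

Resistance network (inner→outer):
  R_beech = L/(kA) = 0.0410/(0.173·19.0) = 0.01247 K/W
  R_plywood = L/(kA) = 0.0413/(0.137·19.0) = 0.01587 K/W
  R_plywood = L/(kA) = 0.0179/(0.0986·19.0) = 0.009555 K/W
ΣR = 0.01247 + 0.01587 + 0.009555 = 0.03789 K/W
Q = ΔT/ΣR = (294 K − 266.67 K)/0.03789 = 721.3 W
From the inner boundary to the beech/plywood interface, ΣR_partial = 0.01247 K/W.
T_interface = T_in − Q·ΣR_partial = 294 K − (721.3)(0.01247) = 285.0 K

T = 285.0 K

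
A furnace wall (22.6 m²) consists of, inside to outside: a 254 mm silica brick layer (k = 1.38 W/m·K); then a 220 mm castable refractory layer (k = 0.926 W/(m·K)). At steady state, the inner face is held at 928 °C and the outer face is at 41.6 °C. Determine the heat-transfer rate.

Treat each layer as a resistance in series:
  R_silica brick = L/(kA) = 0.254/(1.38·22.6) = 0.008144 K/W
  R_castable refractory = L/(kA) = 0.220/(0.926·22.6) = 0.01051 K/W
ΣR = 0.008144 + 0.01051 = 0.01865 K/W
Q = ΔT/ΣR = (928 °C − 41.6 °C)/0.01865 = 47500 W

Q = 47.5 kW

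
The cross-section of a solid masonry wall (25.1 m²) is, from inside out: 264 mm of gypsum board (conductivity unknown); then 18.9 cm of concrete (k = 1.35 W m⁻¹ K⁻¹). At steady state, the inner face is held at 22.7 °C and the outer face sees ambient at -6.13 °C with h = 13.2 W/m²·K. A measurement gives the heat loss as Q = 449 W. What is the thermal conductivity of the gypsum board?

ΣR = ΔT/Q = |22.7 − -6.13|/449 = 0.06421 K/W
Known resistances:
  R_concrete = L/(kA) = 0.189/(1.35·25.1) = 0.005578 K/W
  R_conv,out = 1/(hA) = 1/(13.2·25.1) = 0.003018 K/W
R_gypsum board = ΣR − ΣR_known = 0.06421 − 0.008596 = 0.05561 K/W
L/(kA) = 0.05561 ⇒ k = 0.264/(0.05561·25.1) = 0.189 W/m·K

k = 0.189 W/m·K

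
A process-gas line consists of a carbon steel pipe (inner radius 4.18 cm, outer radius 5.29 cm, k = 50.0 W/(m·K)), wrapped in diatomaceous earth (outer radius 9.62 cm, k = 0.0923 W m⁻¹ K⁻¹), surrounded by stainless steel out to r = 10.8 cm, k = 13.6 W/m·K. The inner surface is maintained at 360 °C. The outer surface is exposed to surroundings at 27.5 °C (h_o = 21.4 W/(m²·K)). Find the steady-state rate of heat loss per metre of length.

Treat each layer as a resistance in series:
  R'_carbon steel = ln(0.0529/0.0418)/(2πk) = 0.2355/(2π·50.0) = 7.496×10^-4 m·K/W
  R'_diatomaceous earth = ln(0.0962/0.0529)/(2πk) = 0.5980/(2π·0.0923) = 1.031 m·K/W
  R'_stainless steel = ln(0.108/0.0962)/(2πk) = 0.1157/(2π·13.6) = 0.001354 m·K/W
  R'_conv,out = 1/(2πr h) = 1/(2π·0.108·21.4) = 0.06886 m·K/W
ΣR = 7.496×10^-4 + 1.031 + 0.001354 + 0.06886 = 1.102 m·K/W
Q' = ΔT/ΣR = (360 °C − 27.5 °C)/1.102 = 302 W/m

Q' = 302 W/m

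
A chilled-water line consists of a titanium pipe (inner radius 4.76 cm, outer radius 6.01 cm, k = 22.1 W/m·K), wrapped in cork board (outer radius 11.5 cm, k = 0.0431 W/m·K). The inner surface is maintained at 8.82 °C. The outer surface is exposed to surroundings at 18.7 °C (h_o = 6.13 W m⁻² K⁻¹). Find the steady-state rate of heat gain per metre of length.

Q' = 3.77 W/m

Series thermal resistances, inner to outer:
  R'_titanium = ln(0.0601/0.0476)/(2πk) = 0.2332/(2π·22.1) = 0.001679 m·K/W
  R'_cork board = ln(0.115/0.0601)/(2πk) = 0.6489/(2π·0.0431) = 2.396 m·K/W
  R'_conv,out = 1/(2πr h) = 1/(2π·0.115·6.13) = 0.2258 m·K/W
ΣR = 0.001679 + 2.396 + 0.2258 = 2.623 m·K/W
Q' = ΔT/ΣR = (8.82 °C − 18.7 °C)/2.623 = -3.77 W/m
(Negative Q' ⇒ heat flows inward; heat gain = 3.77 W/m.)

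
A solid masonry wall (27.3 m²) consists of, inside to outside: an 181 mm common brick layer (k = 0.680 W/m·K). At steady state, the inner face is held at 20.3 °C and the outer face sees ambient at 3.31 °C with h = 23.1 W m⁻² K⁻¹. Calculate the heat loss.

Q = 1500 W

Series thermal resistances, inner to outer:
  R_common brick = L/(kA) = 0.181/(0.680·27.3) = 0.009750 K/W
  R_conv,out = 1/(hA) = 1/(23.1·27.3) = 0.001586 K/W
ΣR = 0.009750 + 0.001586 = 0.01134 K/W
Q = ΔT/ΣR = (20.3 °C − 3.31 °C)/0.01134 = 1500 W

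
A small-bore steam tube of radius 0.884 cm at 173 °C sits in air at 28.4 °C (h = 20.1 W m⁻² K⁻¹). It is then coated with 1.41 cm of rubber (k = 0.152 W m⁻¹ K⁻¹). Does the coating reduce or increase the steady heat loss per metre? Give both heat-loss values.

Critical radius for a cylinder: r_cr = k/h = 0.00756 m = 0.756 cm.
Outer radius after coating: r₂ = 0.00884 + 0.0141 = 0.02294 m.
Since r₁ ≥ r_cr, any added insulation reduces the heat loss.
Bare: R = 1/(2πr₁h) = 0.8957 m·K/W; Q = 144.6/0.8957 = 161 W/m.
Coated: R = R_cond + R_conv = 1.344 m·K/W; Q = 144.6/1.344 = 108 W/m.

reduces: 161 → 108 W/m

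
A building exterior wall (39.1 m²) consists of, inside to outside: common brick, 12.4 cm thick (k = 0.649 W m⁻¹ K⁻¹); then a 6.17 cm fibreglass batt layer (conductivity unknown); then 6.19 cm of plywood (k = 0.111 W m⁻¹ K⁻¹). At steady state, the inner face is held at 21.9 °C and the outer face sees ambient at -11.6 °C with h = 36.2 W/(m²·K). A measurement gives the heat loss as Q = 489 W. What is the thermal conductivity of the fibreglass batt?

k = 0.0324 W/m·K

ΣR = ΔT/Q = |21.9 − -11.6|/489 = 0.06851 K/W
Known resistances:
  R_common brick = L/(kA) = 0.124/(0.649·39.1) = 0.004887 K/W
  R_plywood = L/(kA) = 0.0619/(0.111·39.1) = 0.01426 K/W
  R_conv,out = 1/(hA) = 1/(36.2·39.1) = 7.065×10^-4 K/W
R_fibreglass batt = ΣR − ΣR_known = 0.06851 − 0.01985 = 0.04866 K/W
L/(kA) = 0.04866 ⇒ k = 0.0617/(0.04866·39.1) = 0.0324 W/m·K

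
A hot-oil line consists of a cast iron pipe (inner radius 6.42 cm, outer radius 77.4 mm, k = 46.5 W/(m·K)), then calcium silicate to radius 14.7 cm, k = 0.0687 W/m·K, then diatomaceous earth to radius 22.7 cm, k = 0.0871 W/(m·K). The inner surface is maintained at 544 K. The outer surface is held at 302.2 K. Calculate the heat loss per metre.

Series thermal resistances, inner to outer:
  R'_cast iron = ln(0.0774/0.0642)/(2πk) = 0.1870/(2π·46.5) = 6.400×10^-4 m·K/W
  R'_calcium silicate = ln(0.147/0.0774)/(2πk) = 0.6414/(2π·0.0687) = 1.486 m·K/W
  R'_diatomaceous earth = ln(0.227/0.147)/(2πk) = 0.4345/(2π·0.0871) = 0.7940 m·K/W
ΣR = 6.400×10^-4 + 1.486 + 0.7940 = 2.281 m·K/W
Q' = ΔT/ΣR = (544 K − 302.2 K)/2.281 = 106 W/m

Q' = 106 W/m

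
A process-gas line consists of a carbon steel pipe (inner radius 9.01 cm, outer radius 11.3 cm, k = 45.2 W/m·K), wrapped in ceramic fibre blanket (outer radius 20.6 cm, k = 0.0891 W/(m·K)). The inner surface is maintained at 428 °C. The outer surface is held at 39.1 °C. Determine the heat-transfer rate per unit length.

Q' = 362 W/m

Resistance network (inner→outer):
  R'_carbon steel = ln(0.113/0.0901)/(2πk) = 0.2265/(2π·45.2) = 7.974×10^-4 m·K/W
  R'_ceramic fibre blanket = ln(0.206/0.113)/(2πk) = 0.6005/(2π·0.0891) = 1.073 m·K/W
ΣR = 7.974×10^-4 + 1.073 = 1.074 m·K/W
Q' = ΔT/ΣR = (428 °C − 39.1 °C)/1.074 = 362 W/m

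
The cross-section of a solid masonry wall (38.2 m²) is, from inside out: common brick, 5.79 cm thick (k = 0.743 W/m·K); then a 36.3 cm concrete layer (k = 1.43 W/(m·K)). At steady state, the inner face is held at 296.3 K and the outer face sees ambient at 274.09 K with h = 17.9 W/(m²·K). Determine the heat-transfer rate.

Resistance network (inner→outer):
  R_common brick = L/(kA) = 0.0579/(0.743·38.2) = 0.002040 K/W
  R_concrete = L/(kA) = 0.363/(1.43·38.2) = 0.006645 K/W
  R_conv,out = 1/(hA) = 1/(17.9·38.2) = 0.001462 K/W
ΣR = 0.002040 + 0.006645 + 0.001462 = 0.01015 K/W
Q = ΔT/ΣR = (296.3 K − 274.09 K)/0.01015 = 2190 W

Q = 2190 W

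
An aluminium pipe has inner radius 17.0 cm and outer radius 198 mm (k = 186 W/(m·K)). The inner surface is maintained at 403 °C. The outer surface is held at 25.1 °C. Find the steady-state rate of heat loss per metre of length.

Q' = 2900 kW/m

Q' = 2πk·ΔT/ln(r₂/r₁) = 2π × 186 × 377.9 / ln(0.198/0.170) = 2.90×10^6 W/m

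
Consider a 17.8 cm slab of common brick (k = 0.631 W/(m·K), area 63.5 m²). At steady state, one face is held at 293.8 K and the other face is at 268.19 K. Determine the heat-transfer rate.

Q = 5.76 kW

Q = kA·ΔT/L = 0.631 × 63.5 × |293.8 K − 268.19 K| / 0.178 = 5760 W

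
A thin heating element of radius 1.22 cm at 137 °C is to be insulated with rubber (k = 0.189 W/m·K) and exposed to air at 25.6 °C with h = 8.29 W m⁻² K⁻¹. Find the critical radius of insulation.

For a cylinder, r_cr = k_ins/h = 0.189/8.29 = 0.0228 m = 2.28 cm

r_cr = 2.28 cm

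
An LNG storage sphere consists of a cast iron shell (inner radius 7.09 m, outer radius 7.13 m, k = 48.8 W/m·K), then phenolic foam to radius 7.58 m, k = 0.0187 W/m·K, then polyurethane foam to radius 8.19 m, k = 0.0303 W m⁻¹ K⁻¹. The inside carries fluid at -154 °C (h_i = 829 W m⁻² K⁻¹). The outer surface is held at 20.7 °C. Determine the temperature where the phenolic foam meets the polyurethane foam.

Treat each layer as a resistance in series:
  R_conv,in = 1/(4πr²h) = 1/(4π·7.09²·829) = 1.910×10^-6 K/W
  R_cast iron = (1/7.09 − 1/7.13)/(4πk) = 7.913×10^-4/(4π·48.8) = 1.290×10^-6 K/W
  R_phenolic foam = (1/7.13 − 1/7.58)/(4πk) = 0.008326/(4π·0.0187) = 0.03543 K/W
  R_polyurethane foam = (1/7.58 − 1/8.19)/(4πk) = 0.009826/(4π·0.0303) = 0.02581 K/W
ΣR = 1.910×10^-6 + 1.290×10^-6 + 0.03543 + 0.02581 = 0.06124 K/W
Q = ΔT/ΣR = (-154 °C − 20.7 °C)/0.06124 = -2853 W
From the inner boundary to the phenolic foam/polyurethane foam interface, ΣR_partial = 0.03543 K/W.
T_interface = T_in − Q·ΣR_partial = -154 °C − (-2853)(0.03543) = -52.9 °C

T = -52.9 °C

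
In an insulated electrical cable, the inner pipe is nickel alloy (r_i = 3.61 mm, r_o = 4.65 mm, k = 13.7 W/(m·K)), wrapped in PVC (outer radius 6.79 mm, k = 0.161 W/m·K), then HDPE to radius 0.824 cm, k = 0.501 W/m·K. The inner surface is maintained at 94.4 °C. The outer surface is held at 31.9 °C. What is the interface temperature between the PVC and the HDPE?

T = 40.7 °C

Resistance network (inner→outer):
  R'_nickel alloy = ln(0.00465/0.00361)/(2πk) = 0.2532/(2π·13.7) = 0.002941 m·K/W
  R'_PVC = ln(0.00679/0.00465)/(2πk) = 0.3786/(2π·0.161) = 0.3742 m·K/W
  R'_HDPE = ln(0.00824/0.00679)/(2πk) = 0.1935/(2π·0.501) = 0.06149 m·K/W
ΣR = 0.002941 + 0.3742 + 0.06149 = 0.4386 m·K/W
Q' = ΔT/ΣR = (94.4 °C − 31.9 °C)/0.4386 = 142.5 W/m
From the inner boundary to the PVC/HDPE interface, ΣR_partial = 0.3771 m·K/W.
T_interface = T_in − Q'·ΣR_partial = 94.4 °C − (142.5)(0.3771) = 40.7 °C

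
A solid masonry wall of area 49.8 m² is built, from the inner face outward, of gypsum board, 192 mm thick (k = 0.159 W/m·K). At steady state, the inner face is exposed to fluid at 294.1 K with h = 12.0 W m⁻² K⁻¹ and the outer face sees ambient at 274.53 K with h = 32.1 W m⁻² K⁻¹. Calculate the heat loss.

Q = 737 W

Series thermal resistances, inner to outer:
  R_conv,in = 1/(hA) = 1/(12.0·49.8) = 0.001673 K/W
  R_gypsum board = L/(kA) = 0.192/(0.159·49.8) = 0.02425 K/W
  R_conv,out = 1/(hA) = 1/(32.1·49.8) = 6.256×10^-4 K/W
ΣR = 0.001673 + 0.02425 + 6.256×10^-4 = 0.02655 K/W
Q = ΔT/ΣR = (294.1 K − 274.53 K)/0.02655 = 737 W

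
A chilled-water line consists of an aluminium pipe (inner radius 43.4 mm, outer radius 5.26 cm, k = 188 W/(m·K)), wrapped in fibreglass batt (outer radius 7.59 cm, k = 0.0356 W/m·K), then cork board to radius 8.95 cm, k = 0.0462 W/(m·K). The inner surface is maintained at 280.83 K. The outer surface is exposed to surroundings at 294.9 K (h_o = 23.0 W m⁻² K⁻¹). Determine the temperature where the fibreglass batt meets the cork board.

Resistance network (inner→outer):
  R'_aluminium = ln(0.0526/0.0434)/(2πk) = 0.1923/(2π·188) = 1.628×10^-4 m·K/W
  R'_fibreglass batt = ln(0.0759/0.0526)/(2πk) = 0.3667/(2π·0.0356) = 1.639 m·K/W
  R'_cork board = ln(0.0895/0.0759)/(2πk) = 0.1648/(2π·0.0462) = 0.5678 m·K/W
  R'_conv,out = 1/(2πr h) = 1/(2π·0.0895·23.0) = 0.07732 m·K/W
ΣR = 1.628×10^-4 + 1.639 + 0.5678 + 0.07732 = 2.284 m·K/W
Q' = ΔT/ΣR = (280.83 K − 294.9 K)/2.284 = -6.160 W/m
From the inner boundary to the fibreglass batt/cork board interface, ΣR_partial = 1.639 m·K/W.
T_interface = T_in − Q'·ΣR_partial = 280.83 K − (-6.160)(1.639) = 290.9 K

T = 290.9 K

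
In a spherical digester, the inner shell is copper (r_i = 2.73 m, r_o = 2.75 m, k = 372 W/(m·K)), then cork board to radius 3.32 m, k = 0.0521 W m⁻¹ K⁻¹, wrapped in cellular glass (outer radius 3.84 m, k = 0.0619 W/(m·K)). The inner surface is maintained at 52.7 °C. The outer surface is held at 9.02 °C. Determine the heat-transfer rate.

Q = 296 W

Treat each layer as a resistance in series:
  R_copper = (1/2.73 − 1/2.75)/(4πk) = 0.002664/(4π·372) = 5.699×10^-7 K/W
  R_cork board = (1/2.75 − 1/3.32)/(4πk) = 0.06243/(4π·0.0521) = 0.09536 K/W
  R_cellular glass = (1/3.32 − 1/3.84)/(4πk) = 0.04079/(4π·0.0619) = 0.05244 K/W
ΣR = 5.699×10^-7 + 0.09536 + 0.05244 = 0.1478 K/W
Q = ΔT/ΣR = (52.7 °C − 9.02 °C)/0.1478 = 296 W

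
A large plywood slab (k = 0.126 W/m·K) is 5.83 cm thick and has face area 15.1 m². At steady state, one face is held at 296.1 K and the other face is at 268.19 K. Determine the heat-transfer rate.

Q = kA·ΔT/L = 0.126 × 15.1 × |296.1 K − 268.19 K| / 0.0583 = 911 W

Q = 911 W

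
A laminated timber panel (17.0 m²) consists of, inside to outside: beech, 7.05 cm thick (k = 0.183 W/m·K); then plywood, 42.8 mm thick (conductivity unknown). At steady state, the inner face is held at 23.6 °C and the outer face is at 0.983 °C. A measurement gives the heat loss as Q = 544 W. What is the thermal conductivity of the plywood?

k = 0.133 W/m·K

ΣR = ΔT/Q = |23.6 − 0.983|/544 = 0.04158 K/W
Known resistances:
  R_beech = L/(kA) = 0.0705/(0.183·17.0) = 0.02266 K/W
R_plywood = ΣR − ΣR_known = 0.04158 − 0.02266 = 0.01892 K/W
L/(kA) = 0.01892 ⇒ k = 0.0428/(0.01892·17.0) = 0.133 W/m·K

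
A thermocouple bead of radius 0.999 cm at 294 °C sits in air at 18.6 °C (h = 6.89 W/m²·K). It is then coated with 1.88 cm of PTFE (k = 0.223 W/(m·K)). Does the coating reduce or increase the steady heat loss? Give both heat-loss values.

increases: 2.38 → 7.39 W

Critical radius for a sphere: r_cr = 2k/h = 0.0647 m = 6.47 cm.
Outer radius after coating: r₂ = 0.00999 + 0.0188 = 0.02879 m.
Since r₁ < r_cr and r₂ ≤ r_cr, the coating moves toward the maximum at r_cr — heat loss rises.
Bare: R = 1/(4πr₁²h) = 115.7 K/W; Q = 275.4/115.7 = 2.38 W.
Coated: R = R_cond + R_conv = 37.26 K/W; Q = 275.4/37.26 = 7.39 W.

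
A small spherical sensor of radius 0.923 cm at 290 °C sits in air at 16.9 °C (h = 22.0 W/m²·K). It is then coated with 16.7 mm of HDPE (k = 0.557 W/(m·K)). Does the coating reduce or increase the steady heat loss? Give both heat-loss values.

Critical radius for a sphere: r_cr = 2k/h = 0.0506 m = 5.06 cm.
Outer radius after coating: r₂ = 0.00923 + 0.0167 = 0.02593 m.
Since r₁ < r_cr and r₂ ≤ r_cr, the coating moves toward the maximum at r_cr — heat loss rises.
Bare: R = 1/(4πr₁²h) = 42.46 K/W; Q = 273.1/42.46 = 6.43 W.
Coated: R = R_cond + R_conv = 15.35 K/W; Q = 273.1/15.35 = 17.8 W.

increases: 6.43 → 17.8 W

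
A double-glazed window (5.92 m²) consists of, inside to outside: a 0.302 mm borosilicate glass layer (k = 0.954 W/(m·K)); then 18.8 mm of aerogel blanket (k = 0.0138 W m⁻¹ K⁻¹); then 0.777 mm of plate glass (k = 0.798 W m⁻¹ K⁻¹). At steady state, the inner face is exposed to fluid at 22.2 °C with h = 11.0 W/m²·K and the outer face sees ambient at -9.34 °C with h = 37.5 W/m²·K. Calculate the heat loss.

Treat each layer as a resistance in series:
  R_conv,in = 1/(hA) = 1/(11.0·5.92) = 0.01536 K/W
  R_borosilicate glass = L/(kA) = 3.02×10^-4/(0.954·5.92) = 5.347×10^-5 K/W
  R_aerogel blanket = L/(kA) = 0.0188/(0.0138·5.92) = 0.2301 K/W
  R_plate glass = L/(kA) = 7.77×10^-4/(0.798·5.92) = 1.645×10^-4 K/W
  R_conv,out = 1/(hA) = 1/(37.5·5.92) = 0.004505 K/W
ΣR = 0.01536 + 5.347×10^-5 + 0.2301 + 1.645×10^-4 + 0.004505 = 0.2502 K/W
Q = ΔT/ΣR = (22.2 °C − -9.34 °C)/0.2502 = 126 W

Q = 126 W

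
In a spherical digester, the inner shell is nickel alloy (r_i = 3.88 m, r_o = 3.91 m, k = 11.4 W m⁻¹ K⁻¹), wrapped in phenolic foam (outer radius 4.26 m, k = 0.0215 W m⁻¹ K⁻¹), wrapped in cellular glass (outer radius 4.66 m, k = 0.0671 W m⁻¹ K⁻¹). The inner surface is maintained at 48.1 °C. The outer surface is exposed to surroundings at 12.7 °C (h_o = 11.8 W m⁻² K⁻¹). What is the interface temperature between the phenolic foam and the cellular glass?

Resistance network (inner→outer):
  R_nickel alloy = (1/3.88 − 1/3.91)/(4πk) = 0.001977/(4π·11.4) = 1.380×10^-5 K/W
  R_phenolic foam = (1/3.91 − 1/4.26)/(4πk) = 0.02101/(4π·0.0215) = 0.07777 K/W
  R_cellular glass = (1/4.26 − 1/4.66)/(4πk) = 0.02015/(4π·0.0671) = 0.02390 K/W
  R_conv,out = 1/(4πr²h) = 1/(4π·4.66²·11.8) = 3.106×10^-4 K/W
ΣR = 1.380×10^-5 + 0.07777 + 0.02390 + 3.106×10^-4 = 0.1020 K/W
Q = ΔT/ΣR = (48.1 °C − 12.7 °C)/0.1020 = 347.1 W
From the inner boundary to the phenolic foam/cellular glass interface, ΣR_partial = 0.07778 K/W.
T_interface = T_in − Q·ΣR_partial = 48.1 °C − (347.1)(0.07778) = 21.1 °C

T = 21.1 °C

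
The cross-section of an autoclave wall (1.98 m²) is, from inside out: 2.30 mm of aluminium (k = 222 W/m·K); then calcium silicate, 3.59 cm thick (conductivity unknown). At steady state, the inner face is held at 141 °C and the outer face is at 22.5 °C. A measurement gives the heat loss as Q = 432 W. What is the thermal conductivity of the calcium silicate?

ΣR = ΔT/Q = |141 − 22.5|/432 = 0.2743 K/W
Known resistances:
  R_aluminium = L/(kA) = 0.00230/(222·1.98) = 5.233×10^-6 K/W
R_calcium silicate = ΣR − ΣR_known = 0.2743 − 5.233×10^-6 = 0.2743 K/W
L/(kA) = 0.2743 ⇒ k = 0.0359/(0.2743·1.98) = 0.0661 W/m·K

k = 0.0661 W/m·K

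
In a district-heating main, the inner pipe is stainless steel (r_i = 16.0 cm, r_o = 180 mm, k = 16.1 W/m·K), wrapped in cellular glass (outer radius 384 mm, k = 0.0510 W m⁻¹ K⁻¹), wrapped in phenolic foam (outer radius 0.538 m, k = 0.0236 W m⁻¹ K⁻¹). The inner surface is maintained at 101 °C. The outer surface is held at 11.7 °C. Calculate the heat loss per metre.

Treat each layer as a resistance in series:
  R'_stainless steel = ln(0.180/0.160)/(2πk) = 0.1178/(2π·16.1) = 0.001164 m·K/W
  R'_cellular glass = ln(0.384/0.180)/(2πk) = 0.7577/(2π·0.0510) = 2.364 m·K/W
  R'_phenolic foam = ln(0.538/0.384)/(2πk) = 0.3372/(2π·0.0236) = 2.274 m·K/W
ΣR = 0.001164 + 2.364 + 2.274 = 4.639 m·K/W
Q' = ΔT/ΣR = (101 °C − 11.7 °C)/4.639 = 19.2 W/m

Q' = 19.2 W/m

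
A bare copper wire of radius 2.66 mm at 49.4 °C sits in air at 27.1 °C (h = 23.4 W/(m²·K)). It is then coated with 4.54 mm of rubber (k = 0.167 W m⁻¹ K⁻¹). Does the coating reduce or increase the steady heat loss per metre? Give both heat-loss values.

increases: 8.72 → 11.8 W/m

Critical radius for a cylinder: r_cr = k/h = 0.00714 m = 0.714 cm.
Outer radius after coating: r₂ = 0.00266 + 0.00454 = 0.00720 m.
r₁ < r_cr < r₂: heat loss rises to a maximum at r_cr then falls. Whether the coating helps depends on whether Q(r₂) has dropped back below Q(r₁).
Bare: R = 1/(2πr₁h) = 2.557 m·K/W; Q = 22.3/2.557 = 8.72 W/m.
Coated: R = R_cond + R_conv = 1.894 m·K/W; Q = 22.3/1.894 = 11.8 W/m.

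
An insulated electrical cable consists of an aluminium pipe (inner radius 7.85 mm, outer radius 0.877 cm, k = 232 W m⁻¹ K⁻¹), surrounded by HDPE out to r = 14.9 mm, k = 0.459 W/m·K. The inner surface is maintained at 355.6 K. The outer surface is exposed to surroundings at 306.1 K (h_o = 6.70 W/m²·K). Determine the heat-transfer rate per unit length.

Q' = 27.8 W/m

Series thermal resistances, inner to outer:
  R'_aluminium = ln(0.00877/0.00785)/(2πk) = 0.1108/(2π·232) = 7.603×10^-5 m·K/W
  R'_HDPE = ln(0.0149/0.00877)/(2πk) = 0.5300/(2π·0.459) = 0.1838 m·K/W
  R'_conv,out = 1/(2πr h) = 1/(2π·0.0149·6.70) = 1.594 m·K/W
ΣR = 7.603×10^-5 + 0.1838 + 1.594 = 1.778 m·K/W
Q' = ΔT/ΣR = (355.6 K − 306.1 K)/1.778 = 27.8 W/m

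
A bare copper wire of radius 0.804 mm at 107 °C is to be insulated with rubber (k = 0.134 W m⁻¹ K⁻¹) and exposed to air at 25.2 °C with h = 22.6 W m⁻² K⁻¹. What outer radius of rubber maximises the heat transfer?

r_cr = 0.593 cm

For a cylinder, r_cr = k_ins/h = 0.134/22.6 = 0.00593 m = 0.593 cm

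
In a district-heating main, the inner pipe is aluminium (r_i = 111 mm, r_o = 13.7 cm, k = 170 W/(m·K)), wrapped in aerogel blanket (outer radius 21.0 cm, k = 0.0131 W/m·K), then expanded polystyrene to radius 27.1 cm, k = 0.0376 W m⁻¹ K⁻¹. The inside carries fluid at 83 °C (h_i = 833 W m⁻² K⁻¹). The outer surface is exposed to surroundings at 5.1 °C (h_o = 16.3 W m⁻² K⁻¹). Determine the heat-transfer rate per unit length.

Q' = 12.4 W/m

Resistance network (inner→outer):
  R'_conv,in = 1/(2πr h) = 1/(2π·0.111·833) = 0.001721 m·K/W
  R'_aluminium = ln(0.137/0.111)/(2πk) = 0.2105/(2π·170) = 1.970×10^-4 m·K/W
  R'_aerogel blanket = ln(0.210/0.137)/(2πk) = 0.4271/(2π·0.0131) = 5.189 m·K/W
  R'_expanded polystyrene = ln(0.271/0.210)/(2πk) = 0.2550/(2π·0.0376) = 1.079 m·K/W
  R'_conv,out = 1/(2πr h) = 1/(2π·0.271·16.3) = 0.03603 m·K/W
ΣR = 0.001721 + 1.970×10^-4 + 5.189 + 1.079 + 0.03603 = 6.306 m·K/W
Q' = ΔT/ΣR = (83 °C − 5.1 °C)/6.306 = 12.4 W/m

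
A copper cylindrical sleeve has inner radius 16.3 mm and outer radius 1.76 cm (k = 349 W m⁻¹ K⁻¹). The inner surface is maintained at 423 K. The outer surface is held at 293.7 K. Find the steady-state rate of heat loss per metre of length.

Q' = 2πk·ΔT/ln(r₂/r₁) = 2π × 349 × 129.3 / ln(0.0176/0.0163) = 3.70×10^6 W/m

Q' = 3700 kW/m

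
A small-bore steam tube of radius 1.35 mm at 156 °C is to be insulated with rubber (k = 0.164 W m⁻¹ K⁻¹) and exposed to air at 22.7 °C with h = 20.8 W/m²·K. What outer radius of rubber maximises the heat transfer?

For a cylinder, r_cr = k_ins/h = 0.164/20.8 = 0.00788 m = 0.788 cm

r_cr = 0.788 cm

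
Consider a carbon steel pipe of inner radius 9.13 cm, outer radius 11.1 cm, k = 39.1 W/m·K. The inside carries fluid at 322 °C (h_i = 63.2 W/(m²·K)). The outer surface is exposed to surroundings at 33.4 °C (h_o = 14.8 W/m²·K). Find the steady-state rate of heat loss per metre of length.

Treat each layer as a resistance in series:
  R'_conv,in = 1/(2πr h) = 1/(2π·0.0913·63.2) = 0.02758 m·K/W
  R'_carbon steel = ln(0.111/0.0913)/(2πk) = 0.1954/(2π·39.1) = 7.953×10^-4 m·K/W
  R'_conv,out = 1/(2πr h) = 1/(2π·0.111·14.8) = 0.09688 m·K/W
ΣR = 0.02758 + 7.953×10^-4 + 0.09688 = 0.1253 m·K/W
Q' = ΔT/ΣR = (322 °C − 33.4 °C)/0.1253 = 2300 W/m

Q' = 2300 W/m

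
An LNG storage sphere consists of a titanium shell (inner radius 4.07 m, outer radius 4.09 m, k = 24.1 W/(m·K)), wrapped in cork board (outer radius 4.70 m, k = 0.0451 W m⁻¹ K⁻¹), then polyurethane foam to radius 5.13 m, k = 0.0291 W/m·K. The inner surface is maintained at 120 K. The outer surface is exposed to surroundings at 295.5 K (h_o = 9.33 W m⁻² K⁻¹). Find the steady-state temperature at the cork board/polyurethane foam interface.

Series thermal resistances, inner to outer:
  R_titanium = (1/4.07 − 1/4.09)/(4πk) = 0.001201/(4π·24.1) = 3.967×10^-6 K/W
  R_cork board = (1/4.09 − 1/4.70)/(4πk) = 0.03173/(4π·0.0451) = 0.05599 K/W
  R_polyurethane foam = (1/4.70 − 1/5.13)/(4πk) = 0.01783/(4π·0.0291) = 0.04877 K/W
  R_conv,out = 1/(4πr²h) = 1/(4π·5.13²·9.33) = 3.241×10^-4 K/W
ΣR = 3.967×10^-6 + 0.05599 + 0.04877 + 3.241×10^-4 = 0.1051 K/W
Q = ΔT/ΣR = (120 K − 295.5 K)/0.1051 = -1670 W
From the inner boundary to the cork board/polyurethane foam interface, ΣR_partial = 0.05599 K/W.
T_interface = T_in − Q·ΣR_partial = 120 K − (-1670)(0.05599) = 213.5 K

T = 213.5 K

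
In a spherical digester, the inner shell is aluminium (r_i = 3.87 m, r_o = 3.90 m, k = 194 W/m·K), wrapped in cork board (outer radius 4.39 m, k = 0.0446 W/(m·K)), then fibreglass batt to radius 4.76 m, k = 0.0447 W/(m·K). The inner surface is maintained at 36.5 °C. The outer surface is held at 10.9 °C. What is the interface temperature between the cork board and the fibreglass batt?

T = 20.7 °C

Series thermal resistances, inner to outer:
  R_aluminium = (1/3.87 − 1/3.90)/(4πk) = 0.001988/(4π·194) = 8.153×10^-7 K/W
  R_cork board = (1/3.90 − 1/4.39)/(4πk) = 0.02862/(4π·0.0446) = 0.05106 K/W
  R_fibreglass batt = (1/4.39 − 1/4.76)/(4πk) = 0.01771/(4π·0.0447) = 0.03152 K/W
ΣR = 8.153×10^-7 + 0.05106 + 0.03152 = 0.08258 K/W
Q = ΔT/ΣR = (36.5 °C − 10.9 °C)/0.08258 = 310.0 W
From the inner boundary to the cork board/fibreglass batt interface, ΣR_partial = 0.05106 K/W.
T_interface = T_in − Q·ΣR_partial = 36.5 °C − (310.0)(0.05106) = 20.7 °C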